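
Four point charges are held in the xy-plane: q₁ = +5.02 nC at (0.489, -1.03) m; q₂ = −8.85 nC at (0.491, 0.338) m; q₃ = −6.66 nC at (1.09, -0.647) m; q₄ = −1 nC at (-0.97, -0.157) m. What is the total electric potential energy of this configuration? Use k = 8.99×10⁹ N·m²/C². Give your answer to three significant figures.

The assembly work is the sum of pairwise potential energies, U = Σ_{i<j} kqᵢqⱼ/rᵢⱼ.
Pair separations: r₁₂ = 1.37 m, r₁₃ = 0.713 m, r₁₄ = 1.70 m, r₂₃ = 1.15 m, r₂₄ = 1.54 m, r₃₄ = 2.12 m.
Summing all 6 pair terms gives U = -2.01×10⁻⁷ J.

-2.01×10⁻⁷ J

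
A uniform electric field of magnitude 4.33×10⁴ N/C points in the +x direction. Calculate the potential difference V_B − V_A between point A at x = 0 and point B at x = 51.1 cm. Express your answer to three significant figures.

In a uniform field, potential decreases in the direction of E: V_B − V_A = −E·Δx.
V_B − V_A = −(4.33×10⁴ V/m)(0.511 m) = -2.21×10⁴ V.

-2.21×10⁴ V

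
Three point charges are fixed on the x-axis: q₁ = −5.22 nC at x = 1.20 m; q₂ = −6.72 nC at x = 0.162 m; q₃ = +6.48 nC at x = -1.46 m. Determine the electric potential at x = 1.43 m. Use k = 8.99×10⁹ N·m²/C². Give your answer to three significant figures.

Electric potential is a scalar, so the contributions from each charge add algebraically: V = Σ kqᵢ/rᵢ.
Distances from the field point to each charge: r₁ = 0.230 m, r₂ = 1.27 m, r₃ = 2.89 m.
V = k[(-5.22×10⁻⁹)/(0.230) + (-6.72×10⁻⁹)/(1.27) + (6.48×10⁻⁹)/(2.89)] = -232 V.

-232 V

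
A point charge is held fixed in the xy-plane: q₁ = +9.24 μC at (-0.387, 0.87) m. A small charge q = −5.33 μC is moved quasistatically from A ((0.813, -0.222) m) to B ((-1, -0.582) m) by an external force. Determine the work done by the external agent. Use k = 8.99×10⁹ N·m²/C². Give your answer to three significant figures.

-8.03×10⁻³ J

For quasistatic motion the external work equals the change in potential energy: W_ext = qΔV = q(V_B − V_A).
At A: distance to the source charge is 1.62 m; V_A = kq₁/r = 5.12×10⁴ V.
At B: distance to the source charge is 1.58 m; V_B = kq₁/r = 5.27×10⁴ V.
ΔV = V_B − V_A = 1510 V.
W_ext = qΔV = (-5.33×10⁻⁶ C)(1510 V) = -8.03×10⁻³ J.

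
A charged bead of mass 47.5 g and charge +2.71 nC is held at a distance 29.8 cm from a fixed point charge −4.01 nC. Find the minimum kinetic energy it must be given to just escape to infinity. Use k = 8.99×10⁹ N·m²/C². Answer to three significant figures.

To just escape, total mechanical energy must reach zero at infinity: ½mv²_min + U = 0, so ½mv²_min = −U = |kQq|/r.
|U| = |kQq|/r = (8.99×10⁹ N·m²/C²)(4.01×10⁻⁹)(2.71×10⁻⁹)/(0.298) = 3.28×10⁻⁷ J.

3.28×10⁻⁷ J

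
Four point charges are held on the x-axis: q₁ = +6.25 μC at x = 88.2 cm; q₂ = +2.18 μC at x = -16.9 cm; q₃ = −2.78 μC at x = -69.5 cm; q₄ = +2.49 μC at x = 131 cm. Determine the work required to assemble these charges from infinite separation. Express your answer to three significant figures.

The assembly work is the sum of pairwise potential energies, U = Σ_{i<j} kqᵢqⱼ/rᵢⱼ.
Pair separations: r₁₂ = 1.05 m, r₁₃ = 1.58 m, r₁₄ = 0.428 m, r₂₃ = 0.526 m, r₂₄ = 1.48 m, r₃₄ = 2.00 m.
Summing all 6 pair terms gives U = 0.243 J.

0.243 J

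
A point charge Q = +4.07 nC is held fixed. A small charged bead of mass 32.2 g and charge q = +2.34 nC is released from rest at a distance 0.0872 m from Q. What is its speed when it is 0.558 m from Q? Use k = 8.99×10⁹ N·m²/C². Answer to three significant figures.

Only the electrostatic force acts, so mechanical energy is conserved: ½mv² = U₁ − U₂ = kQq(1/r₁ − 1/r₂).
U₁ − U₂ = (8.99×10⁹ N·m²/C²)(4.07×10⁻⁹ C)(2.34×10⁻⁹ C)(1/0.0872 − 1/0.558) = 8.28×10⁻⁷ J.
v = √(2·8.28×10⁻⁷/0.0322) = 7.17×10⁻³ m/s.

7.17×10⁻³ m/s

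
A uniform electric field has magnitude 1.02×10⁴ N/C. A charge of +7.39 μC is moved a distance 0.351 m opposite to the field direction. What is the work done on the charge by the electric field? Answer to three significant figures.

-0.0265 J

The potential change for a displacement 0.351 m opposite to the field direction is ΔV = +Ed = 3580 V.
W_field = −qΔV = -0.0265 J.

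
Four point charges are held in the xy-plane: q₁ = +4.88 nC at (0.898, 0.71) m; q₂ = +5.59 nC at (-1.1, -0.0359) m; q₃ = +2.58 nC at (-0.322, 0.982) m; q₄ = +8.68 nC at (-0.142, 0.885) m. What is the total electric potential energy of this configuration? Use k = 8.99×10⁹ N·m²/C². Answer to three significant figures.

1.98×10⁻⁶ J

The assembly work is the sum of pairwise potential energies, U = Σ_{i<j} kqᵢqⱼ/rᵢⱼ.
Pair separations: r₁₂ = 2.13 m, r₁₃ = 1.25 m, r₁₄ = 1.05 m, r₂₃ = 1.28 m, r₂₄ = 1.33 m, r₃₄ = 0.204 m.
Summing all 6 pair terms gives U = 1.98×10⁻⁶ J.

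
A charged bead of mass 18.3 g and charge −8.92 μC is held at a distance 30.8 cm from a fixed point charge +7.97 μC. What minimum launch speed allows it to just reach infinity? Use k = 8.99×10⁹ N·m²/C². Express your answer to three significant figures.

To just escape, total mechanical energy must reach zero at infinity: ½mv²_min + U = 0, so ½mv²_min = −U = |kQq|/r.
|U| = |kQq|/r = (8.99×10⁹ N·m²/C²)(7.97×10⁻⁶)(8.92×10⁻⁶)/(0.308) = 2.08 J.
v_min = √(2|U|/m) = √(2·2.08/0.0183) = 15.1 m/s.

15.1 m/s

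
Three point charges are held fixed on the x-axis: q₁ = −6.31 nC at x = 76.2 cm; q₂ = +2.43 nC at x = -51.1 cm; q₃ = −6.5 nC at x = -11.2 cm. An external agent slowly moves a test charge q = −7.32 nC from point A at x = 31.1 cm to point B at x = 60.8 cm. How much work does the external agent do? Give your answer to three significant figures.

For quasistatic motion the external work equals the change in potential energy: W_ext = qΔV = q(V_B − V_A).
At A: distances to the source charges are 0.451 m, 0.822 m, 0.423 m; V_A = Σ kqᵢ/rᵢ = -237 V.
At B: distances to the source charges are 0.154 m, 1.12 m, 0.720 m; V_B = Σ kqᵢ/rᵢ = -430 V.
ΔV = V_B − V_A = -193 V.
W_ext = qΔV = (-7.32×10⁻⁹ C)(-193 V) = 1.41×10⁻⁶ J.

1.41×10⁻⁶ J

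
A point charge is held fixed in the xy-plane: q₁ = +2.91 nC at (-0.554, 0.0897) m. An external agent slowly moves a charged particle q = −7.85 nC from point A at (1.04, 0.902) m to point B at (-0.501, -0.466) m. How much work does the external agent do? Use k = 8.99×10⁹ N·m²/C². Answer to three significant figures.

For quasistatic motion the external work equals the change in potential energy: W_ext = qΔV = q(V_B − V_A).
At A: distance to the source charge is 1.79 m; V_A = kq₁/r = 14.6 V.
At B: distance to the source charge is 0.558 m; V_B = kq₁/r = 46.9 V.
ΔV = V_B − V_A = 32.2 V.
W_ext = qΔV = (-7.85×10⁻⁹ C)(32.2 V) = -2.53×10⁻⁷ J.

-2.53×10⁻⁷ J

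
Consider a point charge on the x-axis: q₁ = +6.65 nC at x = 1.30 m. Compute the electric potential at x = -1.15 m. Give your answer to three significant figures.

24.4 V

Electric potential is a scalar, so the contributions from each charge add algebraically: V = Σ kqᵢ/rᵢ.
V = k[(6.65×10⁻⁹)/(2.45)] = 24.4 V.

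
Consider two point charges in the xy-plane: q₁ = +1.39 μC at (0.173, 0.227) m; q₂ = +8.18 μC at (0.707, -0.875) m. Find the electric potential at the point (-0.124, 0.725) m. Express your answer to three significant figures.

Electric potential is a scalar, so the contributions from each charge add algebraically: V = Σ kqᵢ/rᵢ.
Distances from the field point to each charge: r₁ = 0.580 m, r₂ = 1.80 m.
V = k[(1.39×10⁻⁶)/(0.580) + (8.18×10⁻⁶)/(1.80)] = 6.23×10⁴ V.

6.23×10⁴ V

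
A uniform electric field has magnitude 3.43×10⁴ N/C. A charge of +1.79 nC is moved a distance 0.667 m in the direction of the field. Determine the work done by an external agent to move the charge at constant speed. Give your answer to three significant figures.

-4.10×10⁻⁵ J

The potential change for a displacement 0.667 m in the direction of the field is ΔV = −Ed = -2.29×10⁴ V.
W_ext = qΔV = -4.10×10⁻⁵ J.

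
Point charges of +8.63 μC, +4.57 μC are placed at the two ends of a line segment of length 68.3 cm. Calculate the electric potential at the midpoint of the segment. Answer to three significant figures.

3.47×10⁵ V

The total potential is the scalar sum of each charge's contribution, V = Σ kqᵢ/rᵢ.
Each charge is 0.341 m from the midpoint.
V = k[(8.63×10⁻⁶)/(0.341) + (4.57×10⁻⁶)/(0.341)] = 3.47×10⁵ V.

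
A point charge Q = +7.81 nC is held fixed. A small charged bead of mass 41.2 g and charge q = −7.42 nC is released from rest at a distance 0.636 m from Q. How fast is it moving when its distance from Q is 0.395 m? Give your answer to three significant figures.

Only the electrostatic force acts, so mechanical energy is conserved: ½mv² = U₁ − U₂ = kQq(1/r₁ − 1/r₂).
U₁ − U₂ = (8.99×10⁹ N·m²/C²)(7.81×10⁻⁹ C)(-7.42×10⁻⁹ C)(1/0.636 − 1/0.395) = 5.00×10⁻⁷ J.
v = √(2·5.00×10⁻⁷/0.0412) = 4.93×10⁻³ m/s.

4.93×10⁻³ m/s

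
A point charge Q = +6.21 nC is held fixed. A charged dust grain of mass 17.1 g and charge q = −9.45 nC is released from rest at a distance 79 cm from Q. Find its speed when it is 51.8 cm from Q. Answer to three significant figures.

Only the electrostatic force acts, so mechanical energy is conserved: ½mv² = U₁ − U₂ = kQq(1/r₁ − 1/r₂).
U₁ − U₂ = (8.99×10⁹ N·m²/C²)(6.21×10⁻⁹ C)(-9.45×10⁻⁹ C)(1/0.790 − 1/0.518) = 3.51×10⁻⁷ J.
v = √(2·3.51×10⁻⁷/0.0171) = 6.40×10⁻³ m/s.

6.40×10⁻³ m/s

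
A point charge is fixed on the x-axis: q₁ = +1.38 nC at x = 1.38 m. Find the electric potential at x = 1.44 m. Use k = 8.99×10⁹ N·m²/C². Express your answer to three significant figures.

207 V

Electric potential is a scalar, so the contributions from each charge add algebraically: V = Σ kqᵢ/rᵢ.
V = k[(1.38×10⁻⁹)/(0.0600)] = 207 V.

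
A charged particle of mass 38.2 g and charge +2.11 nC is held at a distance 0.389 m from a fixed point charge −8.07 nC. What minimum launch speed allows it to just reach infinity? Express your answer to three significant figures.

4.54×10⁻³ m/s

To just escape, total mechanical energy must reach zero at infinity: ½mv²_min + U = 0, so ½mv²_min = −U = |kQq|/r.
|U| = |kQq|/r = (8.99×10⁹ N·m²/C²)(8.07×10⁻⁹)(2.11×10⁻⁹)/(0.389) = 3.94×10⁻⁷ J.
v_min = √(2|U|/m) = √(2·3.94×10⁻⁷/0.0382) = 4.54×10⁻³ m/s.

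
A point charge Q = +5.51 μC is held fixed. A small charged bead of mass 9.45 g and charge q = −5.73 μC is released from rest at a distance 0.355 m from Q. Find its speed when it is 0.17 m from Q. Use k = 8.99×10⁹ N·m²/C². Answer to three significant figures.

13.6 m/s

Only the electrostatic force acts, so mechanical energy is conserved: ½mv² = U₁ − U₂ = kQq(1/r₁ − 1/r₂).
U₁ − U₂ = (8.99×10⁹ N·m²/C²)(5.51×10⁻⁶ C)(-5.73×10⁻⁶ C)(1/0.355 − 1/0.170) = 0.870 J.
v = √(2·0.870/9.45×10⁻³) = 13.6 m/s.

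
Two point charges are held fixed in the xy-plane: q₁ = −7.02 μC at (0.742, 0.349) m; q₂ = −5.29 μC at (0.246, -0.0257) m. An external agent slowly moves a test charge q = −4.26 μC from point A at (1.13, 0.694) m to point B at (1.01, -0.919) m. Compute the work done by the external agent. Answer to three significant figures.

-0.316 J

For quasistatic motion the external work equals the change in potential energy: W_ext = qΔV = q(V_B − V_A).
At A: distances to the source charges are 0.519 m, 1.14 m; V_A = Σ kqᵢ/rᵢ = -1.63×10⁵ V.
At B: distances to the source charges are 1.30 m, 1.18 m; V_B = Σ kqᵢ/rᵢ = -8.92×10⁴ V.
ΔV = V_B − V_A = 7.41×10⁴ V.
W_ext = qΔV = (-4.26×10⁻⁶ C)(7.41×10⁴ V) = -0.316 J.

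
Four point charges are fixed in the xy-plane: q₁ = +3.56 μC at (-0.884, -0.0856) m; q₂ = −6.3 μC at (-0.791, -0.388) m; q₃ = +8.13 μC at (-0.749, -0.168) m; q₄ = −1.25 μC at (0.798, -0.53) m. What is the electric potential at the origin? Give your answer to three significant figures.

The total potential is the scalar sum of each charge's contribution, V = Σ kqᵢ/rᵢ.
Distances from the field point to each charge: r₁ = 0.888 m, r₂ = 0.881 m, r₃ = 0.768 m, r₄ = 0.958 m.
V = k[(3.56×10⁻⁶)/(0.888) + (-6.30×10⁻⁶)/(0.881) + (8.13×10⁻⁶)/(0.768) + (-1.25×10⁻⁶)/(0.958)] = 5.52×10⁴ V.

5.52×10⁴ V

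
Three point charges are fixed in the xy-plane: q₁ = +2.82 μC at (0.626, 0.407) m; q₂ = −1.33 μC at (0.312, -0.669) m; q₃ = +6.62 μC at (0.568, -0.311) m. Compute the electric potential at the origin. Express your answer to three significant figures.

1.10×10⁵ V

Electric potential is a scalar, so the contributions from each charge add algebraically: V = Σ kqᵢ/rᵢ.
Distances from the field point to each charge: r₁ = 0.747 m, r₂ = 0.738 m, r₃ = 0.648 m.
V = k[(2.82×10⁻⁶)/(0.747) + (-1.33×10⁻⁶)/(0.738) + (6.62×10⁻⁶)/(0.648)] = 1.10×10⁵ V.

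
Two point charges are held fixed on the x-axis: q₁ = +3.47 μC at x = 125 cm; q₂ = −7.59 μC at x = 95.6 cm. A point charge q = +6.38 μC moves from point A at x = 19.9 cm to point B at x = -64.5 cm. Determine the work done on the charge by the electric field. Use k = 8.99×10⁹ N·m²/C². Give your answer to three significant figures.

-0.219 J

The work done by the electric force is W_field = −ΔU = −q(V_B − V_A) = q(V_A − V_B).
At A: distances to the source charges are 1.05 m, 0.757 m; V_A = Σ kqᵢ/rᵢ = -6.05×10⁴ V.
At B: distances to the source charges are 1.90 m, 1.60 m; V_B = Σ kqᵢ/rᵢ = -2.62×10⁴ V.
ΔV = V_B − V_A = 3.43×10⁴ V.
W_field = −qΔV = −(6.38×10⁻⁶ C)(3.43×10⁴ V) = -0.219 J.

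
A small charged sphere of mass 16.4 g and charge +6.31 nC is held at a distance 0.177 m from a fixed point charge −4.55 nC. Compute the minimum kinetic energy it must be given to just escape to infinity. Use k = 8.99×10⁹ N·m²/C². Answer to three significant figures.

1.46×10⁻⁶ J

To just escape, total mechanical energy must reach zero at infinity: ½mv²_min + U = 0, so ½mv²_min = −U = |kQq|/r.
|U| = |kQq|/r = (8.99×10⁹ N·m²/C²)(4.55×10⁻⁹)(6.31×10⁻⁹)/(0.177) = 1.46×10⁻⁶ J.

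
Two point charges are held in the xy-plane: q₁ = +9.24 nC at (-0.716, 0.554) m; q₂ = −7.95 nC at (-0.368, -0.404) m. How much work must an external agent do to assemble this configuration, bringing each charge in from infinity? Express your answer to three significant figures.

The assembly work is the sum of pairwise potential energies, U = Σ_{i<j} kqᵢqⱼ/rᵢⱼ.
Pair separations: r₁₂ = 1.02 m.
U = (-6.48×10⁻⁷) = -6.48×10⁻⁷ J.

-6.48×10⁻⁷ J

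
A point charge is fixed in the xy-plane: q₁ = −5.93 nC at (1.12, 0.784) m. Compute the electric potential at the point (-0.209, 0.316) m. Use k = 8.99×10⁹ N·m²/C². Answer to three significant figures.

Electric potential is a scalar, so the contributions from each charge add algebraically: V = Σ kqᵢ/rᵢ.
Distances from the field point to each charge: r₁ = 1.41 m.
V = k[(-5.93×10⁻⁹)/(1.41)] = -37.8 V.

-37.8 V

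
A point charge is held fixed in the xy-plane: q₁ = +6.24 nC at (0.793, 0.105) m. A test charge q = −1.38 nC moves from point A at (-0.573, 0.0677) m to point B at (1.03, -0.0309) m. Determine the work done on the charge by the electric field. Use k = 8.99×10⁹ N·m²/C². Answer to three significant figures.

The work done by the electric force is W_field = −ΔU = −q(V_B − V_A) = q(V_A − V_B).
At A: distance to the source charge is 1.37 m; V_A = kq₁/r = 41.1 V.
At B: distance to the source charge is 0.273 m; V_B = kq₁/r = 205 V.
ΔV = V_B − V_A = 164 V.
W_field = −qΔV = −(-1.38×10⁻⁹ C)(164 V) = 2.27×10⁻⁷ J.

2.27×10⁻⁷ J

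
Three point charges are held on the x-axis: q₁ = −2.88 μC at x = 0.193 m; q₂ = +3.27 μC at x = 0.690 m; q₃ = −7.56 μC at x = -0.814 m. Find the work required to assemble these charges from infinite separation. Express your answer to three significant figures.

The assembly work is the sum of pairwise potential energies, U = Σ_{i<j} kqᵢqⱼ/rᵢⱼ.
Pair separations: r₁₂ = 0.497 m, r₁₃ = 1.01 m, r₂₃ = 1.50 m.
U = (-0.170) + (0.194) + (-0.148) = -0.124 J.

-0.124 J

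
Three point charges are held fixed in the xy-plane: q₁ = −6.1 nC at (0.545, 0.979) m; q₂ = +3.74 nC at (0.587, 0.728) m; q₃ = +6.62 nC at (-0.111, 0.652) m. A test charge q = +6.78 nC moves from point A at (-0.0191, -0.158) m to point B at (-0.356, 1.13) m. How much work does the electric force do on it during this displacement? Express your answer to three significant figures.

The work done by the electric force is W_field = −ΔU = −q(V_B − V_A) = q(V_A − V_B).
At A: distances to the source charges are 1.27 m, 1.07 m, 0.815 m; V_A = Σ kqᵢ/rᵢ = 61.1 V.
At B: distances to the source charges are 0.914 m, 1.03 m, 0.537 m; V_B = Σ kqᵢ/rᵢ = 83.6 V.
ΔV = V_B − V_A = 22.5 V.
W_field = −qΔV = −(6.78×10⁻⁹ C)(22.5 V) = -1.52×10⁻⁷ J.

-1.52×10⁻⁷ J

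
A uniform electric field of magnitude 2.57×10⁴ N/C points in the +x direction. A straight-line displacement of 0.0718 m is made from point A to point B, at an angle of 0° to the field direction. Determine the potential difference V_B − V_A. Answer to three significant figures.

-1850 V

Only the component of displacement along E changes the potential: ΔV = −E·d·cosθ.
ΔV = −(2.57×10⁴ V/m)(0.0718 m)cos0° = -1850 V.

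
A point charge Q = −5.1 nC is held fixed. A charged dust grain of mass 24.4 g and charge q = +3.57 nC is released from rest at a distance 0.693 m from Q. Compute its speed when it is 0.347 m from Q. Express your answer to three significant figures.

4.39×10⁻³ m/s

Only the electrostatic force acts, so mechanical energy is conserved: ½mv² = U₁ − U₂ = kQq(1/r₁ − 1/r₂).
U₁ − U₂ = (8.99×10⁹ N·m²/C²)(-5.10×10⁻⁹ C)(3.57×10⁻⁹ C)(1/0.693 − 1/0.347) = 2.36×10⁻⁷ J.
v = √(2·2.36×10⁻⁷/0.0244) = 4.39×10⁻³ m/s.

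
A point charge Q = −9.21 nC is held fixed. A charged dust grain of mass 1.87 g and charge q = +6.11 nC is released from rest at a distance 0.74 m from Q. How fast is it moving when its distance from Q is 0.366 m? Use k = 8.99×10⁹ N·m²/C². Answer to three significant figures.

0.0273 m/s

Only the electrostatic force acts, so mechanical energy is conserved: ½mv² = U₁ − U₂ = kQq(1/r₁ − 1/r₂).
U₁ − U₂ = (8.99×10⁹ N·m²/C²)(-9.21×10⁻⁹ C)(6.11×10⁻⁹ C)(1/0.740 − 1/0.366) = 6.99×10⁻⁷ J.
v = √(2·6.99×10⁻⁷/1.87×10⁻³) = 0.0273 m/s.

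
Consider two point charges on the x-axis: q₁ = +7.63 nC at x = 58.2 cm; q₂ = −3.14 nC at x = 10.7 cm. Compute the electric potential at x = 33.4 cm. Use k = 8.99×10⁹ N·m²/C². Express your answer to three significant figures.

The total potential is the scalar sum of each charge's contribution, V = Σ kqᵢ/rᵢ.
Distances from the field point to each charge: r₁ = 0.248 m, r₂ = 0.227 m.
V = k[(7.63×10⁻⁹)/(0.248) + (-3.14×10⁻⁹)/(0.227)] = 152 V.

152 V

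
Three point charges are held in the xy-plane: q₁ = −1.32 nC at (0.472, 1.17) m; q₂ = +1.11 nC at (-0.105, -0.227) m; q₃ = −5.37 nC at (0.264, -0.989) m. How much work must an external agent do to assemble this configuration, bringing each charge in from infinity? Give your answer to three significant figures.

The work to assemble the configuration equals its total potential energy, U = Σ kqᵢqⱼ/rᵢⱼ over all pairs.
Pair separations: r₁₂ = 1.51 m, r₁₃ = 2.17 m, r₂₃ = 0.847 m.
U = (-8.71×10⁻⁹) + (2.94×10⁻⁸) + (-6.33×10⁻⁸) = -4.26×10⁻⁸ J.

-4.26×10⁻⁸ J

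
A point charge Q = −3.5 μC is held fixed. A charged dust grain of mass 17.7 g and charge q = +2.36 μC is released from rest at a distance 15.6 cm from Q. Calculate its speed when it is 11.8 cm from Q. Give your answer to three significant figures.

4.16 m/s

Only the electrostatic force acts, so mechanical energy is conserved: ½mv² = U₁ − U₂ = kQq(1/r₁ − 1/r₂).
U₁ − U₂ = (8.99×10⁹ N·m²/C²)(-3.50×10⁻⁶ C)(2.36×10⁻⁶ C)(1/0.156 − 1/0.118) = 0.153 J.
v = √(2·0.153/0.0177) = 4.16 m/s.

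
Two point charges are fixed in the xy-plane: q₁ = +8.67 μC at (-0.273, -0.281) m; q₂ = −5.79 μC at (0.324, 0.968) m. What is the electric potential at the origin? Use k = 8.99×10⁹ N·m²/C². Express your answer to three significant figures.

1.48×10⁵ V

Electric potential is a scalar, so the contributions from each charge add algebraically: V = Σ kqᵢ/rᵢ.
Distances from the field point to each charge: r₁ = 0.392 m, r₂ = 1.02 m.
V = k[(8.67×10⁻⁶)/(0.392) + (-5.79×10⁻⁶)/(1.02)] = 1.48×10⁵ V.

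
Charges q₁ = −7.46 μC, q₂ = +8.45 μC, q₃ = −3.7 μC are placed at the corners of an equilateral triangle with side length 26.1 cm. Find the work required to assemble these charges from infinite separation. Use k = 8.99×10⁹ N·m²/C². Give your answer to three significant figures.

-2.30 J

The work to assemble the configuration equals its total potential energy, U = Σ kqᵢqⱼ/rᵢⱼ over all pairs.
All three pair separations equal the side length, 0.261 m.
U = (-2.17) + (0.951) + (-1.08) = -2.30 J.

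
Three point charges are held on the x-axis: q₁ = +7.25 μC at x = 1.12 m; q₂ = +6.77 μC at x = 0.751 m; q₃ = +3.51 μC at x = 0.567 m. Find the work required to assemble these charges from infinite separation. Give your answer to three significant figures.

2.77 J

The work to assemble the configuration equals its total potential energy, U = Σ kqᵢqⱼ/rᵢⱼ over all pairs.
Pair separations: r₁₂ = 0.369 m, r₁₃ = 0.553 m, r₂₃ = 0.184 m.
U = (1.20) + (0.414) + (1.16) = 2.77 J.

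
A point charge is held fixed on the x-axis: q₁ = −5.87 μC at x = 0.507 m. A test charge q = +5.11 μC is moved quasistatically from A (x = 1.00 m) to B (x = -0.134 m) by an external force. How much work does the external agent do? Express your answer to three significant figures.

0.126 J

For quasistatic motion the external work equals the change in potential energy: W_ext = qΔV = q(V_B − V_A).
At A: distance to the source charge is 0.493 m; V_A = kq₁/r = -1.07×10⁵ V.
At B: distance to the source charge is 0.641 m; V_B = kq₁/r = -8.23×10⁴ V.
ΔV = V_B − V_A = 2.47×10⁴ V.
W_ext = qΔV = (5.11×10⁻⁶ C)(2.47×10⁴ V) = 0.126 J.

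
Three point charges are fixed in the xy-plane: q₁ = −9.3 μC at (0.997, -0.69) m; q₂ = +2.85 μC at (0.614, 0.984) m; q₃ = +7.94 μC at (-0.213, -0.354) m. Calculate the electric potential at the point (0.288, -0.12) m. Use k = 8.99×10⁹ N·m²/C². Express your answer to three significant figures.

Electric potential is a scalar, so the contributions from each charge add algebraically: V = Σ kqᵢ/rᵢ.
Distances from the field point to each charge: r₁ = 0.910 m, r₂ = 1.15 m, r₃ = 0.553 m.
V = k[(-9.30×10⁻⁶)/(0.910) + (2.85×10⁻⁶)/(1.15) + (7.94×10⁻⁶)/(0.553)] = 5.94×10⁴ V.

5.94×10⁴ V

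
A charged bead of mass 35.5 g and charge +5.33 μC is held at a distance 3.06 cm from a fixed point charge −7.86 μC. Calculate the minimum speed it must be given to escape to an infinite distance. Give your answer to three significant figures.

26.3 m/s

To just escape, total mechanical energy must reach zero at infinity: ½mv²_min + U = 0, so ½mv²_min = −U = |kQq|/r.
|U| = |kQq|/r = (8.99×10⁹ N·m²/C²)(7.86×10⁻⁶)(5.33×10⁻⁶)/(0.0306) = 12.3 J.
v_min = √(2|U|/m) = √(2·12.3/0.0355) = 26.3 m/s.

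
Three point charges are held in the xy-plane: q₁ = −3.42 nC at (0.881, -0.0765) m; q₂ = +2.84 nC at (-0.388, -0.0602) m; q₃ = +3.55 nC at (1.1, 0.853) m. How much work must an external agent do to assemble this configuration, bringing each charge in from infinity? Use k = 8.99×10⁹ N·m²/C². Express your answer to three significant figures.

-1.31×10⁻⁷ J

The work to assemble the configuration equals its total potential energy, U = Σ kqᵢqⱼ/rᵢⱼ over all pairs.
Pair separations: r₁₂ = 1.27 m, r₁₃ = 0.955 m, r₂₃ = 1.75 m.
U = (-6.88×10⁻⁸) + (-1.14×10⁻⁷) + (5.19×10⁻⁸) = -1.31×10⁻⁷ J.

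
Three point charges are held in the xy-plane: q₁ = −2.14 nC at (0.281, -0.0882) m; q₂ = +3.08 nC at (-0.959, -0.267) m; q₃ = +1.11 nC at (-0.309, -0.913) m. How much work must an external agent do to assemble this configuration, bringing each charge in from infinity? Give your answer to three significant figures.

The assembly work is the sum of pairwise potential energies, U = Σ_{i<j} kqᵢqⱼ/rᵢⱼ.
Pair separations: r₁₂ = 1.25 m, r₁₃ = 1.01 m, r₂₃ = 0.916 m.
U = (-4.73×10⁻⁸) + (-2.11×10⁻⁸) + (3.35×10⁻⁸) = -3.48×10⁻⁸ J.

-3.48×10⁻⁸ J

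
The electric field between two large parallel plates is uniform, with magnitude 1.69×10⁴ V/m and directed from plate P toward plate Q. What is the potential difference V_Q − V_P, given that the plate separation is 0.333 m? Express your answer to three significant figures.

In a uniform field, potential decreases in the direction of E: ΔV = −E·d for a displacement d parallel to E.
Going from P to Q is a displacement of 0.333 m along the field, so V_Q − V_P = −Ed = -5630 V.

-5630 V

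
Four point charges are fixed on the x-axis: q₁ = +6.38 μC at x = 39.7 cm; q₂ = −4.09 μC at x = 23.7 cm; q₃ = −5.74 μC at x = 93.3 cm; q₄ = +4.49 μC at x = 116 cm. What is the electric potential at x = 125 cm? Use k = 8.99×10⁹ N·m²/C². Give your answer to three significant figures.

3.17×10⁵ V

The total potential is the scalar sum of each charge's contribution, V = Σ kqᵢ/rᵢ.
Distances from the field point to each charge: r₁ = 0.853 m, r₂ = 1.01 m, r₃ = 0.317 m, r₄ = 0.0900 m.
V = k[(6.38×10⁻⁶)/(0.853) + (-4.09×10⁻⁶)/(1.01) + (-5.74×10⁻⁶)/(0.317) + (4.49×10⁻⁶)/(0.0900)] = 3.17×10⁵ V.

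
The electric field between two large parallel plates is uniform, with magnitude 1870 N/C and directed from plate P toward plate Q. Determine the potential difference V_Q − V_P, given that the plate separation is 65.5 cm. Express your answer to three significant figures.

-1220 V

In a uniform field, potential decreases in the direction of E: ΔV = −E·d for a displacement d parallel to E.
Going from P to Q is a displacement of 65.5 cm along the field, so V_Q − V_P = −Ed = -1220 V.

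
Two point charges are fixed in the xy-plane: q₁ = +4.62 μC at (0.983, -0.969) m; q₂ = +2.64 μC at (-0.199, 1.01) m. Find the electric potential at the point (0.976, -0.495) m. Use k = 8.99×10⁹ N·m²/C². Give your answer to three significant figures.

The total potential is the scalar sum of each charge's contribution, V = Σ kqᵢ/rᵢ.
Distances from the field point to each charge: r₁ = 0.474 m, r₂ = 1.91 m.
V = k[(4.62×10⁻⁶)/(0.474) + (2.64×10⁻⁶)/(1.91)] = 1.00×10⁵ V.

1.00×10⁵ V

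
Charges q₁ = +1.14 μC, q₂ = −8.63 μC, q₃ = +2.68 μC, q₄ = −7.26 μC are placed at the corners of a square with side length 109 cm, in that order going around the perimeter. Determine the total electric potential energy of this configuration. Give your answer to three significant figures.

The assembly work is the sum of pairwise potential energies, U = Σ_{i<j} kqᵢqⱼ/rᵢⱼ.
The four side pairs have separation 1.09 m and the two diagonal pairs 1.54 m.
Summing all 6 pair terms gives U = -0.117 J.

-0.117 J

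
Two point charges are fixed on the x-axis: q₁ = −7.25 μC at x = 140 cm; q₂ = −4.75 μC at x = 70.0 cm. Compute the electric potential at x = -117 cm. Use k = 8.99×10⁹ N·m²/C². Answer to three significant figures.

The total potential is the scalar sum of each charge's contribution, V = Σ kqᵢ/rᵢ.
Distances from the field point to each charge: r₁ = 2.57 m, r₂ = 1.87 m.
V = k[(-7.25×10⁻⁶)/(2.57) + (-4.75×10⁻⁶)/(1.87)] = -4.82×10⁴ V.

-4.82×10⁴ V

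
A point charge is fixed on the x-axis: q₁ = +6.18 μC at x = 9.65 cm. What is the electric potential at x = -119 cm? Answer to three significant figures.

The total potential is the scalar sum of each charge's contribution, V = Σ kqᵢ/rᵢ.
V = k[(6.18×10⁻⁶)/(1.29)] = 4.32×10⁴ V.

4.32×10⁴ V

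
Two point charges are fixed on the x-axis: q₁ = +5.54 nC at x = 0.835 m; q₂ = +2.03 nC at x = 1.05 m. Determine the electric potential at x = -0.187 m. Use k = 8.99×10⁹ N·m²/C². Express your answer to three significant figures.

63.5 V

The total potential is the scalar sum of each charge's contribution, V = Σ kqᵢ/rᵢ.
Distances from the field point to each charge: r₁ = 1.02 m, r₂ = 1.24 m.
V = k[(5.54×10⁻⁹)/(1.02) + (2.03×10⁻⁹)/(1.24)] = 63.5 V.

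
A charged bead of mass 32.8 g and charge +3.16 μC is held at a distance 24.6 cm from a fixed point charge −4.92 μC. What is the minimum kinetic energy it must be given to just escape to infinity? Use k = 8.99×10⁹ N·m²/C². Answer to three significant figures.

To just escape, total mechanical energy must reach zero at infinity: ½mv²_min + U = 0, so ½mv²_min = −U = |kQq|/r.
|U| = |kQq|/r = (8.99×10⁹ N·m²/C²)(4.92×10⁻⁶)(3.16×10⁻⁶)/(0.246) = 0.568 J.

0.568 J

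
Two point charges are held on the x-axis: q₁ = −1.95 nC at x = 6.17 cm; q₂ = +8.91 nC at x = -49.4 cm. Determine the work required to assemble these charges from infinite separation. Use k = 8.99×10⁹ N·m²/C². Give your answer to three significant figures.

The assembly work is the sum of pairwise potential energies, U = Σ_{i<j} kqᵢqⱼ/rᵢⱼ.
Pair separations: r₁₂ = 0.556 m.
U = (-2.81×10⁻⁷) = -2.81×10⁻⁷ J.

-2.81×10⁻⁷ J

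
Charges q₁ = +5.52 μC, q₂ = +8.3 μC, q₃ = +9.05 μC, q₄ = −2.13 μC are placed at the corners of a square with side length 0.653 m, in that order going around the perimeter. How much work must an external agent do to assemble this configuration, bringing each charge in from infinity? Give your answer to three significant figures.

1.55 J

The assembly work is the sum of pairwise potential energies, U = Σ_{i<j} kqᵢqⱼ/rᵢⱼ.
The four side pairs have separation 0.653 m and the two diagonal pairs 0.923 m.
Summing all 6 pair terms gives U = 1.55 J.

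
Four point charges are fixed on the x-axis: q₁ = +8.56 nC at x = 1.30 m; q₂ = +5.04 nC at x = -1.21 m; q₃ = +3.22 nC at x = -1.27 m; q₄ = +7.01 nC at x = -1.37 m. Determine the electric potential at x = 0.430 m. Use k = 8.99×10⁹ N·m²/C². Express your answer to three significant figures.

The total potential is the scalar sum of each charge's contribution, V = Σ kqᵢ/rᵢ.
Distances from the field point to each charge: r₁ = 0.870 m, r₂ = 1.64 m, r₃ = 1.70 m, r₄ = 1.80 m.
V = k[(8.56×10⁻⁹)/(0.870) + (5.04×10⁻⁹)/(1.64) + (3.22×10⁻⁹)/(1.70) + (7.01×10⁻⁹)/(1.80)] = 168 V.

168 V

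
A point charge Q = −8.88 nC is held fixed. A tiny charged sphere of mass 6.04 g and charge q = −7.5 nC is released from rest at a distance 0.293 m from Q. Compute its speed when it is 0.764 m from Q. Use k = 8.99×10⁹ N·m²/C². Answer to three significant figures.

Only the electrostatic force acts, so mechanical energy is conserved: ½mv² = U₁ − U₂ = kQq(1/r₁ − 1/r₂).
U₁ − U₂ = (8.99×10⁹ N·m²/C²)(-8.88×10⁻⁹ C)(-7.50×10⁻⁹ C)(1/0.293 − 1/0.764) = 1.26×10⁻⁶ J.
v = √(2·1.26×10⁻⁶/6.04×10⁻³) = 0.0204 m/s.

0.0204 m/s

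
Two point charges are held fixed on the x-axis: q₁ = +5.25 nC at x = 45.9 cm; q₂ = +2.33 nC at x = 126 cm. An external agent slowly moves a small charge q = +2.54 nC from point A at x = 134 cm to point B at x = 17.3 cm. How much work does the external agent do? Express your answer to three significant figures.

For quasistatic motion the external work equals the change in potential energy: W_ext = qΔV = q(V_B − V_A).
At A: distances to the source charges are 0.881 m, 0.0800 m; V_A = Σ kqᵢ/rᵢ = 315 V.
At B: distances to the source charges are 0.286 m, 1.09 m; V_B = Σ kqᵢ/rᵢ = 184 V.
ΔV = V_B − V_A = -131 V.
W_ext = qΔV = (2.54×10⁻⁹ C)(-131 V) = -3.33×10⁻⁷ J.

-3.33×10⁻⁷ J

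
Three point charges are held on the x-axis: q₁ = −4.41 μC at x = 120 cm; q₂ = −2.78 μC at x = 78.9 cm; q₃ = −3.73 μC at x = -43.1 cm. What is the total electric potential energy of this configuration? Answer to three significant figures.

0.435 J

The assembly work is the sum of pairwise potential energies, U = Σ_{i<j} kqᵢqⱼ/rᵢⱼ.
Pair separations: r₁₂ = 0.411 m, r₁₃ = 1.63 m, r₂₃ = 1.22 m.
U = (0.268) + (0.0907) + (0.0764) = 0.435 J.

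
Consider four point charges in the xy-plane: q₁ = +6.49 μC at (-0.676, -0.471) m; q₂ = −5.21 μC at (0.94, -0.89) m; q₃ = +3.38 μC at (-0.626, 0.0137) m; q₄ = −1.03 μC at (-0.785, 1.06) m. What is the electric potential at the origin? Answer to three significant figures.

7.61×10⁴ V

Electric potential is a scalar, so the contributions from each charge add algebraically: V = Σ kqᵢ/rᵢ.
Distances from the field point to each charge: r₁ = 0.824 m, r₂ = 1.29 m, r₃ = 0.626 m, r₄ = 1.32 m.
V = k[(6.49×10⁻⁶)/(0.824) + (-5.21×10⁻⁶)/(1.29) + (3.38×10⁻⁶)/(0.626) + (-1.03×10⁻⁶)/(1.32)] = 7.61×10⁴ V.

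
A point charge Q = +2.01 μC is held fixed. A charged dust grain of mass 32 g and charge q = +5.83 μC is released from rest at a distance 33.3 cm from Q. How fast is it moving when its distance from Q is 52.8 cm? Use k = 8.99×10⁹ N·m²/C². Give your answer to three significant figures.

Only the electrostatic force acts, so mechanical energy is conserved: ½mv² = U₁ − U₂ = kQq(1/r₁ − 1/r₂).
U₁ − U₂ = (8.99×10⁹ N·m²/C²)(2.01×10⁻⁶ C)(5.83×10⁻⁶ C)(1/0.333 − 1/0.528) = 0.117 J.
v = √(2·0.117/0.0320) = 2.70 m/s.

2.70 m/s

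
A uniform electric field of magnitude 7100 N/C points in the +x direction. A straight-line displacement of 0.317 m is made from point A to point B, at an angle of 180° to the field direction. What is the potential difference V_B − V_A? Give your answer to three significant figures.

2250 V

Only the component of displacement along E changes the potential: ΔV = −E·d·cosθ.
ΔV = −(7100 V/m)(0.317 m)cos180° = 2250 V.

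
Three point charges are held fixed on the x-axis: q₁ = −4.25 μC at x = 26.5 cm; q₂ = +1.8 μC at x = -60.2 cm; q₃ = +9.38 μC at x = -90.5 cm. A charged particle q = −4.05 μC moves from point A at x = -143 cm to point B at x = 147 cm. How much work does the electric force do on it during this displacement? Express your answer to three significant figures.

The work done by the electric force is W_field = −ΔU = −q(V_B − V_A) = q(V_A − V_B).
At A: distances to the source charges are 1.69 m, 0.828 m, 0.525 m; V_A = Σ kqᵢ/rᵢ = 1.58×10⁵ V.
At B: distances to the source charges are 1.21 m, 2.07 m, 2.38 m; V_B = Σ kqᵢ/rᵢ = 1.16×10⁴ V.
ΔV = V_B − V_A = -1.46×10⁵ V.
W_field = −qΔV = −(-4.05×10⁻⁶ C)(-1.46×10⁵ V) = -0.591 J.

-0.591 J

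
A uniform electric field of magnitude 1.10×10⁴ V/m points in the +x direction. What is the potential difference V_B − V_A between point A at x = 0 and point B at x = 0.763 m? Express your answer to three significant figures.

-8390 V

In a uniform field, potential decreases in the direction of E: V_B − V_A = −E·Δx.
V_B − V_A = −(1.10×10⁴ V/m)(0.763 m) = -8390 V.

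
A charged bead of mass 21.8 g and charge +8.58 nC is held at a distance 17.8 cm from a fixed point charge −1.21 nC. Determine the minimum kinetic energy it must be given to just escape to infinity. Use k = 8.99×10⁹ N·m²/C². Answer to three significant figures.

5.24×10⁻⁷ J

To just escape, total mechanical energy must reach zero at infinity: ½mv²_min + U = 0, so ½mv²_min = −U = |kQq|/r.
|U| = |kQq|/r = (8.99×10⁹ N·m²/C²)(1.21×10⁻⁹)(8.58×10⁻⁹)/(0.178) = 5.24×10⁻⁷ J.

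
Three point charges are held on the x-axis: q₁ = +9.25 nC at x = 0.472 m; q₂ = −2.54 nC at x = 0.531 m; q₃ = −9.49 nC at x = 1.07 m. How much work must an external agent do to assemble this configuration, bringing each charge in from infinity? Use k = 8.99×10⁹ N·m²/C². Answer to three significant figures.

The assembly work is the sum of pairwise potential energies, U = Σ_{i<j} kqᵢqⱼ/rᵢⱼ.
Pair separations: r₁₂ = 0.0590 m, r₁₃ = 0.598 m, r₂₃ = 0.539 m.
U = (-3.58×10⁻⁶) + (-1.32×10⁻⁶) + (4.02×10⁻⁷) = -4.50×10⁻⁶ J.

-4.50×10⁻⁶ J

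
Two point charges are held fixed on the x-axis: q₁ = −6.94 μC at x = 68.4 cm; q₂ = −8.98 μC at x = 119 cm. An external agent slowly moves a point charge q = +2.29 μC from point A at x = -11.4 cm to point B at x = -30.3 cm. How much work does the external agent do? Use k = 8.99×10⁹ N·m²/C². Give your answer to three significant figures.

0.0522 J

For quasistatic motion the external work equals the change in potential energy: W_ext = qΔV = q(V_B − V_A).
At A: distances to the source charges are 0.798 m, 1.30 m; V_A = Σ kqᵢ/rᵢ = -1.40×10⁵ V.
At B: distances to the source charges are 0.987 m, 1.49 m; V_B = Σ kqᵢ/rᵢ = -1.17×10⁵ V.
ΔV = V_B − V_A = 2.28×10⁴ V.
W_ext = qΔV = (2.29×10⁻⁶ C)(2.28×10⁴ V) = 0.0522 J.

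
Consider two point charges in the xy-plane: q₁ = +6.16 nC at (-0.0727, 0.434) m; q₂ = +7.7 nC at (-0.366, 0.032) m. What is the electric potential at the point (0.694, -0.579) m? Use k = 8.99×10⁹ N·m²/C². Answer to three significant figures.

Electric potential is a scalar, so the contributions from each charge add algebraically: V = Σ kqᵢ/rᵢ.
Distances from the field point to each charge: r₁ = 1.27 m, r₂ = 1.22 m.
V = k[(6.16×10⁻⁹)/(1.27) + (7.70×10⁻⁹)/(1.22)] = 100 V.

100 V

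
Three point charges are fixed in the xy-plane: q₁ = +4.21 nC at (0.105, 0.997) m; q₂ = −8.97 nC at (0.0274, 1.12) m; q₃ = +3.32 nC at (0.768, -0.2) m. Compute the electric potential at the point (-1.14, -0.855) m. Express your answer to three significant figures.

-3.39 V

Electric potential is a scalar, so the contributions from each charge add algebraically: V = Σ kqᵢ/rᵢ.
Distances from the field point to each charge: r₁ = 2.23 m, r₂ = 2.29 m, r₃ = 2.02 m.
V = k[(4.21×10⁻⁹)/(2.23) + (-8.97×10⁻⁹)/(2.29) + (3.32×10⁻⁹)/(2.02)] = -3.39 V.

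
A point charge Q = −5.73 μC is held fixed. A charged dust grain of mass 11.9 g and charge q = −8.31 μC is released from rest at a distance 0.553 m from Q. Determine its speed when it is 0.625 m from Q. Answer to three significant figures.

3.87 m/s

Only the electrostatic force acts, so mechanical energy is conserved: ½mv² = U₁ − U₂ = kQq(1/r₁ − 1/r₂).
U₁ − U₂ = (8.99×10⁹ N·m²/C²)(-5.73×10⁻⁶ C)(-8.31×10⁻⁶ C)(1/0.553 − 1/0.625) = 0.0892 J.
v = √(2·0.0892/0.0119) = 3.87 m/s.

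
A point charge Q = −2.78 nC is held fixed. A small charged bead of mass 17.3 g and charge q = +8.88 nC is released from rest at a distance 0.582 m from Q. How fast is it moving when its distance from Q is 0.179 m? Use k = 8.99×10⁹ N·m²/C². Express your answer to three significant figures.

Only the electrostatic force acts, so mechanical energy is conserved: ½mv² = U₁ − U₂ = kQq(1/r₁ − 1/r₂).
U₁ − U₂ = (8.99×10⁹ N·m²/C²)(-2.78×10⁻⁹ C)(8.88×10⁻⁹ C)(1/0.582 − 1/0.179) = 8.59×10⁻⁷ J.
v = √(2·8.59×10⁻⁷/0.0173) = 9.96×10⁻³ m/s.

9.96×10⁻³ m/s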